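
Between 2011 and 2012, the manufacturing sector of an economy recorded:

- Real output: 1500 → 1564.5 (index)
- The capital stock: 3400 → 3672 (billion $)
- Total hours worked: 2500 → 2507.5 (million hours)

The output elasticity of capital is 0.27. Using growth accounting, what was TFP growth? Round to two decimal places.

Real output growth = (1564.5 − 1500) / 1500 = 4.3%.
The capital stock growth = (3672 − 3400) / 3400 = 8%.
Total hours worked growth = (2507.5 − 2500) / 2500 = 0.3%.
Labor's share = 1 − 0.27 = 0.73.
The capital stock: 0.27 × 8 = 2.16 pp.
Total hours worked: 0.73 × 0.3 = 0.219 pp.
TFP growth = 4.3 − 2.379 = 1.921%.

1.92%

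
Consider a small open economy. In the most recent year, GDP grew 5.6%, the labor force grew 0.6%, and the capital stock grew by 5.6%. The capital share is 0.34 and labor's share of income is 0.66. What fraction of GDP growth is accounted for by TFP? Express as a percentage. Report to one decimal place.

Labor's share = 1 − 0.34 = 0.66.
The capital stock: 0.34 × 5.6 = 1.904 pp.
The labor force: 0.66 × 0.6 = 0.396 pp.
TFP growth = 5.6 − 2.3 = 3.3%.
TFP share of growth = 3.3 / 5.6 × 100 = 58.929%.

58.9%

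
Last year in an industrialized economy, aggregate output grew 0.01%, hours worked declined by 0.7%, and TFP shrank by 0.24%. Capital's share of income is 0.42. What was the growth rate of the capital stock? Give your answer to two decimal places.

Labor's share = 1 − 0.42 = 0.58.
gY = gA + 0.58×(-0.7) + 0.42×g.
0.42×g = 0.01 + 0.24 + 0.406 = 0.656.
g = 0.656 / 0.42 = 1.5619%.

1.56%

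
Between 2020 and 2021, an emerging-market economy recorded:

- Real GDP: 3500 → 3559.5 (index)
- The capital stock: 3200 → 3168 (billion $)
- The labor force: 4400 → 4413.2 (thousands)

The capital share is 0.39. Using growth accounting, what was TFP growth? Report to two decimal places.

Real GDP growth = (3559.5 − 3500) / 3500 = 1.7%.
The capital stock growth = (3168 − 3200) / 3200 = -1%.
The labor force growth = (4413.2 − 4400) / 4400 = 0.3%.
Labor's share = 1 − 0.39 = 0.61.
The capital stock: 0.39 × (-1) = -0.39 pp.
The labor force: 0.61 × 0.3 = 0.183 pp.
TFP growth = 1.7 + 0.207 = 1.907%.

1.91%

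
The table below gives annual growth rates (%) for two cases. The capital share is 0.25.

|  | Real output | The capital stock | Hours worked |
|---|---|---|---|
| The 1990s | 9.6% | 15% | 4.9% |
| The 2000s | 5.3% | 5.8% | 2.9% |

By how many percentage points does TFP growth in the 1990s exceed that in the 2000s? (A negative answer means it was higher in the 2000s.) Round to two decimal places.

0.50 percentage points

Labor's share = 1 − 0.25 = 0.75.
The 1990s: TFP = 9.6 − 3.75 − 3.675 = 2.175%.
The 2000s: TFP = 5.3 − 1.45 − 2.175 = 1.675%.
Difference = 2.175 − (1.675) = 0.5 pp.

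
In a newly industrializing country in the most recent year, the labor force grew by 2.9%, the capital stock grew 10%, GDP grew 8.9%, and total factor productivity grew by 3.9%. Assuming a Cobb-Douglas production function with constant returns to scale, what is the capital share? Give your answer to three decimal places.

α = 0.296

gY = gA + α·gK + (1−α)·gL, so gY − gA − gL = α(gK − gL).
8.9 − 3.9 − 2.9 = α × (10 − 2.9).
2.1 = 7.1 α, so α = 0.29577.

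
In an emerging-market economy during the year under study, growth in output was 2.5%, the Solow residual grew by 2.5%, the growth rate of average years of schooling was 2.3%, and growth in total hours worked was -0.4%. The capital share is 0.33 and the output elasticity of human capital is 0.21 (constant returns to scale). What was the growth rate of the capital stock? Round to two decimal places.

Labor's share = 1 − 0.33 − 0.21 = 0.46.
gY = gA + 0.21×2.3 + 0.46×(-0.4) + 0.33×g.
0.33×g = 2.5 − 2.5 − 0.299 = -0.299.
g = -0.299 / 0.33 = -0.9061%.

-0.91%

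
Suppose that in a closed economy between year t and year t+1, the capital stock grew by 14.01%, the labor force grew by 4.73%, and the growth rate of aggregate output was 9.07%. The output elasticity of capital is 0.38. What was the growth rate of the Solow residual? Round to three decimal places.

Labor's share = 1 − 0.38 = 0.62.
The capital stock: 0.38 × 14.01 = 5.3238 pp.
The labor force: 0.62 × 4.73 = 2.9326 pp.
TFP growth = 9.07 − 8.2564 = 0.8136%.

0.814%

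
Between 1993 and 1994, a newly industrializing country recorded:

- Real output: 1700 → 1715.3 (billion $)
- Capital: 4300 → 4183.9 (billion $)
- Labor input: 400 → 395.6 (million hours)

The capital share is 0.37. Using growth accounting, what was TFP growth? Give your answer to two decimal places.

Real output growth = (1715.3 − 1700) / 1700 = 0.9%.
Capital growth = (4183.9 − 4300) / 4300 = -2.7%.
Labor input growth = (395.6 − 400) / 400 = -1.1%.
Labor's share = 1 − 0.37 = 0.63.
Capital: 0.37 × (-2.7) = -0.999 pp.
Labor input: 0.63 × (-1.1) = -0.693 pp.
TFP growth = 0.9 + 1.692 = 2.592%.

2.59%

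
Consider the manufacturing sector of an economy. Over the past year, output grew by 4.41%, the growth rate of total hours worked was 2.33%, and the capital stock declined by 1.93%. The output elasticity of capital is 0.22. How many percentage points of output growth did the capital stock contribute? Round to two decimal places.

-0.42

Contribution = share × growth = 0.22 × (-1.93) = -0.4246 pp.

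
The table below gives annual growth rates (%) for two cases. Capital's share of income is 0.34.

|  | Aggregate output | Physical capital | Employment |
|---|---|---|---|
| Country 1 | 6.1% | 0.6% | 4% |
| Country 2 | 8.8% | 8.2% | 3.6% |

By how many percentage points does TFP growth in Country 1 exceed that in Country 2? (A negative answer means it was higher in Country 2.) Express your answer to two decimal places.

-0.38 percentage points

Labor's share = 1 − 0.34 = 0.66.
Country 1: TFP = 6.1 − 0.204 − 2.64 = 3.256%.
Country 2: TFP = 8.8 − 2.788 − 2.376 = 3.636%.
Difference = 3.256 − (3.636) = -0.38 pp.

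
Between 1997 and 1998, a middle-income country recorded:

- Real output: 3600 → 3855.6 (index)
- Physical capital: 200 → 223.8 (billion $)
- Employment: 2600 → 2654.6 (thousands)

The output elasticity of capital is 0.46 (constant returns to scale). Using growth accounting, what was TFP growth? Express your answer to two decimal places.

TFP growth was 0.49%.

Real output growth = (3855.6 − 3600) / 3600 = 7.1%.
Physical capital growth = (223.8 − 200) / 200 = 11.9%.
Employment growth = (2654.6 − 2600) / 2600 = 2.1%.
Labor's share = 1 − 0.46 = 0.54.
Physical capital: 0.46 × 11.9 = 5.474 pp.
Employment: 0.54 × 2.1 = 1.134 pp.
TFP growth = 7.1 − 6.608 = 0.492%.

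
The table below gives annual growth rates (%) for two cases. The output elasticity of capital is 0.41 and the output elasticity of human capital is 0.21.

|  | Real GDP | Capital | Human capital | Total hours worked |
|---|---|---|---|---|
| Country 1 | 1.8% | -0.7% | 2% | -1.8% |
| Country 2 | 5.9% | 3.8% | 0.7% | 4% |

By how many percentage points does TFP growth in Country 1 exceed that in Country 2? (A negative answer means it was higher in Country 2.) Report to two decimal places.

Labor's share = 1 − 0.41 − 0.21 = 0.38.
Country 1: TFP = 1.8 + 0.287 − 0.42 + 0.684 = 2.351%.
Country 2: TFP = 5.9 − 1.558 − 0.147 − 1.52 = 2.675%.
Difference = 2.351 − (2.675) = -0.324 pp.

-0.32 percentage points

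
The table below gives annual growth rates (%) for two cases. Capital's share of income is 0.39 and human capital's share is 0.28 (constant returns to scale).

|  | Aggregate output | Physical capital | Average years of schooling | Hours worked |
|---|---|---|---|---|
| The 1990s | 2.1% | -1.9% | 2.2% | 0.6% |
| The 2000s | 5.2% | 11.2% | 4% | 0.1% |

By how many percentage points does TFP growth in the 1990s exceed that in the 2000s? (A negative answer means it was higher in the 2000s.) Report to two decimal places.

2.35 percentage points

Labor's share = 1 − 0.39 − 0.28 = 0.33.
The 1990s: TFP = 2.1 + 0.741 − 0.616 − 0.198 = 2.027%.
The 2000s: TFP = 5.2 − 4.368 − 1.12 − 0.033 = -0.321%.
Difference = 2.027 − (-0.321) = 2.348 pp.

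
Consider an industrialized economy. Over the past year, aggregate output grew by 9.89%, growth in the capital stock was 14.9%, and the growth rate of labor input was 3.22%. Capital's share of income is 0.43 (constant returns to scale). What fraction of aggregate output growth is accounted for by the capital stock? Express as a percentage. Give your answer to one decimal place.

The capital stock accounted for 64.8% of growth.

The capital stock contributed 0.43 × 14.9 = 6.407 pp.
Share of growth = 6.407 / 9.89 × 100 = 64.783%.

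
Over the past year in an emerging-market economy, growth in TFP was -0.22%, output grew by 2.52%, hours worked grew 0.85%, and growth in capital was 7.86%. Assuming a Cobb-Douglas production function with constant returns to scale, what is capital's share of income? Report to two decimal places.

gY = gA + α·gK + (1−α)·gL, so gY − gA − gL = α(gK − gL).
2.52 + 0.22 − 0.85 = α × (7.86 − 0.85).
1.89 = 7.01 α, so α = 0.2696.

0.27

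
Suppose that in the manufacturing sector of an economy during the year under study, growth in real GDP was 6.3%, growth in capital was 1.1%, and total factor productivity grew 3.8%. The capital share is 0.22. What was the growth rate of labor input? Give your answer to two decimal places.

Labor's share = 1 − 0.22 = 0.78.
gY = gA + 0.22×1.1 + 0.78×g.
0.78×g = 6.3 − 3.8 − 0.242 = 2.258.
g = 2.258 / 0.78 = 2.8949%.

Labor input grew 2.89%.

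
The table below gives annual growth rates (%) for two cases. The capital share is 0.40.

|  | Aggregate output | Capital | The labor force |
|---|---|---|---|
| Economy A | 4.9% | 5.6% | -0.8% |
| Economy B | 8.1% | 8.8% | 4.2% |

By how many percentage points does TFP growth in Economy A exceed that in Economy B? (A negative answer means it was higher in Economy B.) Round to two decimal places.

1.08 percentage points

Labor's share = 1 − 0.4 = 0.6.
Economy A: TFP = 4.9 − 2.24 + 0.48 = 3.14%.
Economy B: TFP = 8.1 − 3.52 − 2.52 = 2.06%.
Difference = 3.14 − (2.06) = 1.08 pp.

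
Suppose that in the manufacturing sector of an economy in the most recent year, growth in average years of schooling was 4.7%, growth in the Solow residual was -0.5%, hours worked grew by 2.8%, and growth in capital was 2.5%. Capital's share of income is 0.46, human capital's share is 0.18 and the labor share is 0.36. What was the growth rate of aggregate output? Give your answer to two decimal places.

Aggregate output grew 2.50%.

Labor's share = 1 − 0.46 − 0.18 = 0.36.
Capital: 0.46 × 2.5 = 1.15 pp.
Average years of schooling: 0.18 × 4.7 = 0.846 pp.
Hours worked: 0.36 × 2.8 = 1.008 pp.
Output growth = -0.5 + 3.004 = 2.504%.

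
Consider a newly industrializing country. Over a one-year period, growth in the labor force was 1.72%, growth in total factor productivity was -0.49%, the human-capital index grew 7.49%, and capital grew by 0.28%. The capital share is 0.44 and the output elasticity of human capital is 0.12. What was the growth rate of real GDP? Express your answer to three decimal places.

Labor's share = 1 − 0.44 − 0.12 = 0.44.
Capital: 0.44 × 0.28 = 0.1232 pp.
The human-capital index: 0.12 × 7.49 = 0.8988 pp.
The labor force: 0.44 × 1.72 = 0.7568 pp.
Output growth = -0.49 + 1.7788 = 1.2888%.

1.289%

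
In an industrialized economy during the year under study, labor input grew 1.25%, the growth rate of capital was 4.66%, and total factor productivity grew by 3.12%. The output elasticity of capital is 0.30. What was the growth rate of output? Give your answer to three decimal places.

5.393%

Labor's share = 1 − 0.3 = 0.7.
Capital: 0.3 × 4.66 = 1.398 pp.
Labor input: 0.7 × 1.25 = 0.875 pp.
Output growth = 3.12 + 2.273 = 5.393%.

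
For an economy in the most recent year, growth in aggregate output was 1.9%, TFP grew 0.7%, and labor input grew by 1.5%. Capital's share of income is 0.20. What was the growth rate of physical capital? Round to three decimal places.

Physical capital growth was 0.000%.

Labor's share = 1 − 0.2 = 0.8.
gY = gA + 0.8×1.5 + 0.2×g.
0.2×g = 1.9 − 0.7 − 1.2 = 0.
g = 0 / 0.2 = 0%.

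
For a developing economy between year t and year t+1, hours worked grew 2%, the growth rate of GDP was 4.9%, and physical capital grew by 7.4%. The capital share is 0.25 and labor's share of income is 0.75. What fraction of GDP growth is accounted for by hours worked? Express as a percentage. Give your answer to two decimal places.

30.61%

Labor's share = 1 − 0.25 = 0.75.
Hours worked contributed 0.75 × 2 = 1.5 pp.
Share of growth = 1.5 / 4.9 × 100 = 30.6122%.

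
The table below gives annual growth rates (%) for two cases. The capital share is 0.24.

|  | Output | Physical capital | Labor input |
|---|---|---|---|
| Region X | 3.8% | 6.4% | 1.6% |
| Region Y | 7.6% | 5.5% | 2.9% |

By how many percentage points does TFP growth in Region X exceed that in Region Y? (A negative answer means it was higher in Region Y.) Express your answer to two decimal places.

-3.03 percentage points

Labor's share = 1 − 0.24 = 0.76.
Region X: TFP = 3.8 − 1.536 − 1.216 = 1.048%.
Region Y: TFP = 7.6 − 1.32 − 2.204 = 4.076%.
Difference = 1.048 − (4.076) = -3.028 pp.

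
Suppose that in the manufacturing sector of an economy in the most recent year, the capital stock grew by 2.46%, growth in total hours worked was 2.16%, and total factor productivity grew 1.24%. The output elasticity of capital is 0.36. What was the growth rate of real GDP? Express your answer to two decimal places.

3.51%

Labor's share = 1 − 0.36 = 0.64.
The capital stock: 0.36 × 2.46 = 0.8856 pp.
Total hours worked: 0.64 × 2.16 = 1.3824 pp.
Output growth = 1.24 + 2.268 = 3.508%.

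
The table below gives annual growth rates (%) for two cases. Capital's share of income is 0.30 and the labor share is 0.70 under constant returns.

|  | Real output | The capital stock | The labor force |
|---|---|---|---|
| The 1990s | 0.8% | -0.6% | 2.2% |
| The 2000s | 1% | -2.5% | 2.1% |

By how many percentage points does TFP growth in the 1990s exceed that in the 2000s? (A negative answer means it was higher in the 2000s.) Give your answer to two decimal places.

Labor's share = 1 − 0.3 = 0.7.
The 1990s: TFP = 0.8 + 0.18 − 1.54 = -0.56%.
The 2000s: TFP = 1 + 0.75 − 1.47 = 0.28%.
Difference = -0.56 − (0.28) = -0.84 pp.

-0.84 percentage points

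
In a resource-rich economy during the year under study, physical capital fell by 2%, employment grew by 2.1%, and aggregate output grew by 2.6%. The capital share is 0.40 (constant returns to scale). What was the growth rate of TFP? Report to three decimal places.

Labor's share = 1 − 0.4 = 0.6.
Physical capital: 0.4 × (-2) = -0.8 pp.
Employment: 0.6 × 2.1 = 1.26 pp.
TFP growth = 2.6 − 0.46 = 2.14%.

2.140%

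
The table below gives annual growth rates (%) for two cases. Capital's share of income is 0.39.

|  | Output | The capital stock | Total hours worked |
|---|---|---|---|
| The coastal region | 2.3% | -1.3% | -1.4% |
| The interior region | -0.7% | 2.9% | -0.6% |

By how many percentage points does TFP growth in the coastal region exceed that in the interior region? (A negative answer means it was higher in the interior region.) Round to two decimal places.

5.13 percentage points

Labor's share = 1 − 0.39 = 0.61.
The coastal region: TFP = 2.3 + 0.507 + 0.854 = 3.661%.
The interior region: TFP = -0.7 − 1.131 + 0.366 = -1.465%.
Difference = 3.661 − (-1.465) = 5.126 pp.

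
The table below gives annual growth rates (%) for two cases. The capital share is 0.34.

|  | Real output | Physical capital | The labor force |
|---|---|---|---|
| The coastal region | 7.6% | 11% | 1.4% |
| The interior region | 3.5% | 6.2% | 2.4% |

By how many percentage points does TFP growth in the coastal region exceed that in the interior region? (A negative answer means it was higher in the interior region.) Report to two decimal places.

3.13 percentage points

Labor's share = 1 − 0.34 = 0.66.
The coastal region: TFP = 7.6 − 3.74 − 0.924 = 2.936%.
The interior region: TFP = 3.5 − 2.108 − 1.584 = -0.192%.
Difference = 2.936 − (-0.192) = 3.128 pp.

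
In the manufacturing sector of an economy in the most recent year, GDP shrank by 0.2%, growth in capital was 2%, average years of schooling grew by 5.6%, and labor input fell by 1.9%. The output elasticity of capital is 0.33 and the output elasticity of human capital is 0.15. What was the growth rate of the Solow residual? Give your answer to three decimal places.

-0.712%

Labor's share = 1 − 0.33 − 0.15 = 0.52.
Capital: 0.33 × 2 = 0.66 pp.
Average years of schooling: 0.15 × 5.6 = 0.84 pp.
Labor input: 0.52 × (-1.9) = -0.988 pp.
TFP growth = -0.2 − 0.512 = -0.712%.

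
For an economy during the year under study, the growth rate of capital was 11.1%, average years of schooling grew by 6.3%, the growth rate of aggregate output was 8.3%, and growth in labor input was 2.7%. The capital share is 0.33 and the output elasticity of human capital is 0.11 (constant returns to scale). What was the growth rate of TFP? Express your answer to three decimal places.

Labor's share = 1 − 0.33 − 0.11 = 0.56.
Capital: 0.33 × 11.1 = 3.663 pp.
Average years of schooling: 0.11 × 6.3 = 0.693 pp.
Labor input: 0.56 × 2.7 = 1.512 pp.
TFP growth = 8.3 − 5.868 = 2.432%.

2.432%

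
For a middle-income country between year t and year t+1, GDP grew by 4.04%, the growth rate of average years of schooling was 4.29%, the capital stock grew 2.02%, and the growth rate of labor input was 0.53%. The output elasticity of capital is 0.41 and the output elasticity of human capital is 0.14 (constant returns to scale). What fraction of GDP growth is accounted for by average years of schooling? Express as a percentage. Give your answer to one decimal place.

14.9%

Average years of schooling contributed 0.14 × 4.29 = 0.6006 pp.
Share of growth = 0.6006 / 4.04 × 100 = 14.866%.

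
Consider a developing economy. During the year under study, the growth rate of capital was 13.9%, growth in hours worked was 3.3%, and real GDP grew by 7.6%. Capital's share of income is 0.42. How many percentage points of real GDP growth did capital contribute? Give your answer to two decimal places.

Contribution = share × growth = 0.42 × 13.9 = 5.838 pp.

5.84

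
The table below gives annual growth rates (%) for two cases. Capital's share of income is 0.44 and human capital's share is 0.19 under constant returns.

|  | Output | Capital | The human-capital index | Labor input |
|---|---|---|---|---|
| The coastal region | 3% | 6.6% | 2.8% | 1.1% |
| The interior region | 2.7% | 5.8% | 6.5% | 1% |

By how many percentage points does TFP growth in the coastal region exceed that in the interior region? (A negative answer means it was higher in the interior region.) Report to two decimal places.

Labor's share = 1 − 0.44 − 0.19 = 0.37.
The coastal region: TFP = 3 − 2.904 − 0.532 − 0.407 = -0.843%.
The interior region: TFP = 2.7 − 2.552 − 1.235 − 0.37 = -1.457%.
Difference = -0.843 − (-1.457) = 0.614 pp.

0.61 percentage points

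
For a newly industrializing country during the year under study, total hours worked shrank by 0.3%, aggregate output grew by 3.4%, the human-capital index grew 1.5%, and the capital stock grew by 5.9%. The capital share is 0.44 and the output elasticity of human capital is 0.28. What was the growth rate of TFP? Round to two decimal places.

TFP grew 0.47%.

Labor's share = 1 − 0.44 − 0.28 = 0.28.
The capital stock: 0.44 × 5.9 = 2.596 pp.
The human-capital index: 0.28 × 1.5 = 0.42 pp.
Total hours worked: 0.28 × (-0.3) = -0.084 pp.
TFP growth = 3.4 − 2.932 = 0.468%.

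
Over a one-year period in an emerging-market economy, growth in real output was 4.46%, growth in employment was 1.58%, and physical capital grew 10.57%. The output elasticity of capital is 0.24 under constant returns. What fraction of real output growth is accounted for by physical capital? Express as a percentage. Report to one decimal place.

Physical capital contributed 0.24 × 10.57 = 2.5368 pp.
Share of growth = 2.5368 / 4.46 × 100 = 56.879%.

Physical capital accounted for 56.9% of growth.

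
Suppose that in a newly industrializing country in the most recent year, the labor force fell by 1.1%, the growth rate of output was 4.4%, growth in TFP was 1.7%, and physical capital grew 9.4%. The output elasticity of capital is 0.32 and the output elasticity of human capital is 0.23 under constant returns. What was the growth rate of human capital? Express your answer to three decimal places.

Labor's share = 1 − 0.32 − 0.23 = 0.45.
gY = gA + 0.32×9.4 + 0.45×(-1.1) + 0.23×g.
0.23×g = 4.4 − 1.7 − 2.513 = 0.187.
g = 0.187 / 0.23 = 0.81304%.

0.813%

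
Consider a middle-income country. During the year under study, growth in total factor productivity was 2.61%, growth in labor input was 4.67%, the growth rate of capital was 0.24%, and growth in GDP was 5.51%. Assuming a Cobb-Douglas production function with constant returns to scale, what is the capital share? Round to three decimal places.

gY = gA + α·gK + (1−α)·gL, so gY − gA − gL = α(gK − gL).
5.51 − 2.61 − 4.67 = α × (0.24 − 4.67).
-1.77 = -4.43 α, so α = 0.39955.

The capital share is 0.400.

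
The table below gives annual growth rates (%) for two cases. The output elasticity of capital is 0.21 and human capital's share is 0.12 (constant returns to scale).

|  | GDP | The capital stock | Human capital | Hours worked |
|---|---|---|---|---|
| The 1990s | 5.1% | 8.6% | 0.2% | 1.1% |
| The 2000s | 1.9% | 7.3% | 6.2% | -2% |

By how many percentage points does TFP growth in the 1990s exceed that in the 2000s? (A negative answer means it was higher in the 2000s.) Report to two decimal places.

Labor's share = 1 − 0.21 − 0.12 = 0.67.
The 1990s: TFP = 5.1 − 1.806 − 0.024 − 0.737 = 2.533%.
The 2000s: TFP = 1.9 − 1.533 − 0.744 + 1.34 = 0.963%.
Difference = 2.533 − (0.963) = 1.57 pp.

1.57 percentage points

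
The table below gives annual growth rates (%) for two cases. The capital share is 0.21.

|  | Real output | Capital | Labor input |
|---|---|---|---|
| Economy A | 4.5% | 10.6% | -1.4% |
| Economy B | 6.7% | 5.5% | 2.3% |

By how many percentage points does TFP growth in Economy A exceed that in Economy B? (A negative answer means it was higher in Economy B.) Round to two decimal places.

-0.35 percentage points

Labor's share = 1 − 0.21 = 0.79.
Economy A: TFP = 4.5 − 2.226 + 1.106 = 3.38%.
Economy B: TFP = 6.7 − 1.155 − 1.817 = 3.728%.
Difference = 3.38 − (3.728) = -0.348 pp.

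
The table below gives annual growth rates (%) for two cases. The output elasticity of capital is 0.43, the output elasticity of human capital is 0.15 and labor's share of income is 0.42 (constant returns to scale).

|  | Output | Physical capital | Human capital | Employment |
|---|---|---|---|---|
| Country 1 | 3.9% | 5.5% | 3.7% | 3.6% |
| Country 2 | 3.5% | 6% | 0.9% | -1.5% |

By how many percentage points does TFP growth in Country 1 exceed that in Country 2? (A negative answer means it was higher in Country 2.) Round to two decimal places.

Labor's share = 1 − 0.43 − 0.15 = 0.42.
Country 1: TFP = 3.9 − 2.365 − 0.555 − 1.512 = -0.532%.
Country 2: TFP = 3.5 − 2.58 − 0.135 + 0.63 = 1.415%.
Difference = -0.532 − (1.415) = -1.947 pp.

-1.95 percentage points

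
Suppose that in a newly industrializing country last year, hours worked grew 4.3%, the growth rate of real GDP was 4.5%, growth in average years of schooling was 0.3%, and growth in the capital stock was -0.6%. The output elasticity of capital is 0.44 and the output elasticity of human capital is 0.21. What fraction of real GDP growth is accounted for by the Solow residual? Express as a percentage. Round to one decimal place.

71.0%

Labor's share = 1 − 0.44 − 0.21 = 0.35.
The capital stock: 0.44 × (-0.6) = -0.264 pp.
Average years of schooling: 0.21 × 0.3 = 0.063 pp.
Hours worked: 0.35 × 4.3 = 1.505 pp.
TFP growth = 4.5 − 1.304 = 3.196%.
TFP share of growth = 3.196 / 4.5 × 100 = 71.022%.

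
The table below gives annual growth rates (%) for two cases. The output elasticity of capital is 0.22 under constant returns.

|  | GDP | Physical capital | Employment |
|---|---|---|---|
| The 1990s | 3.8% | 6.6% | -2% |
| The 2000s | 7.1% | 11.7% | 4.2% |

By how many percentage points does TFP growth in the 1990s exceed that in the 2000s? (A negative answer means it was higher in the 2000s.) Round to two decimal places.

2.66 percentage points

Labor's share = 1 − 0.22 = 0.78.
The 1990s: TFP = 3.8 − 1.452 + 1.56 = 3.908%.
The 2000s: TFP = 7.1 − 2.574 − 3.276 = 1.25%.
Difference = 3.908 − (1.25) = 2.658 pp.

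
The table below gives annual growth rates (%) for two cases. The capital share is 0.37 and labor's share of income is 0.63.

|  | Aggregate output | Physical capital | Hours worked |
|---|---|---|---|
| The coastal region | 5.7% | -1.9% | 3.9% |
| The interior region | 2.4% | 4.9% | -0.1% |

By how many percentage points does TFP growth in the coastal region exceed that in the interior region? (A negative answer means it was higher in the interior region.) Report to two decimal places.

Labor's share = 1 − 0.37 = 0.63.
The coastal region: TFP = 5.7 + 0.703 − 2.457 = 3.946%.
The interior region: TFP = 2.4 − 1.813 + 0.063 = 0.65%.
Difference = 3.946 − (0.65) = 3.296 pp.

3.30 percentage points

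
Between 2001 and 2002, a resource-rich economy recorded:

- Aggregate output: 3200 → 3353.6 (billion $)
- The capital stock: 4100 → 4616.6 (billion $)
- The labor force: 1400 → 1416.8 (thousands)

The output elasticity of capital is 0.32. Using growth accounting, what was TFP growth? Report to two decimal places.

-0.05%

Aggregate output growth = (3353.6 − 3200) / 3200 = 4.8%.
The capital stock growth = (4616.6 − 4100) / 4100 = 12.6%.
The labor force growth = (1416.8 − 1400) / 1400 = 1.2%.
Labor's share = 1 − 0.32 = 0.68.
The capital stock: 0.32 × 12.6 = 4.032 pp.
The labor force: 0.68 × 1.2 = 0.816 pp.
TFP growth = 4.8 − 4.848 = -0.048%.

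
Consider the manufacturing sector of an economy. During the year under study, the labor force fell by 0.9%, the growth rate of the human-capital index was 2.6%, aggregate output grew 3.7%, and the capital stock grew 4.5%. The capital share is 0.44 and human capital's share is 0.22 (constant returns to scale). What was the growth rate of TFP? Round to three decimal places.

Labor's share = 1 − 0.44 − 0.22 = 0.34.
The capital stock: 0.44 × 4.5 = 1.98 pp.
The human-capital index: 0.22 × 2.6 = 0.572 pp.
The labor force: 0.34 × (-0.9) = -0.306 pp.
TFP growth = 3.7 − 2.246 = 1.454%.

1.454%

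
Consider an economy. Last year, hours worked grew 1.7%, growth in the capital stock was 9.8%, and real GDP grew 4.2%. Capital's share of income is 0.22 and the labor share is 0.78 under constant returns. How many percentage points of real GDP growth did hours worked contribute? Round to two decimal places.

Labor's share = 1 − 0.22 = 0.78.
Contribution = share × growth = 0.78 × 1.7 = 1.326 pp.

1.33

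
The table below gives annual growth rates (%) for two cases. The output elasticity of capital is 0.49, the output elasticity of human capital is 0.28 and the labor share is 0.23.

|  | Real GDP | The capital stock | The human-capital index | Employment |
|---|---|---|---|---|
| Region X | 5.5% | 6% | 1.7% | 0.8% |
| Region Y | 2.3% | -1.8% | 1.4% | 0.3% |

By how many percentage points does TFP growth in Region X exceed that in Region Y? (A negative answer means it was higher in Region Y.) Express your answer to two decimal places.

-0.82 percentage points

Labor's share = 1 − 0.49 − 0.28 = 0.23.
Region X: TFP = 5.5 − 2.94 − 0.476 − 0.184 = 1.9%.
Region Y: TFP = 2.3 + 0.882 − 0.392 − 0.069 = 2.721%.
Difference = 1.9 − (2.721) = -0.821 pp.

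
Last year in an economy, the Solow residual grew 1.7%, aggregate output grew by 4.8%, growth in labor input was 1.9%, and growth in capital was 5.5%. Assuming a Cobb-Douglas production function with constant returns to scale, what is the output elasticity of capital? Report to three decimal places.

0.333

gY = gA + α·gK + (1−α)·gL, so gY − gA − gL = α(gK − gL).
4.8 − 1.7 − 1.9 = α × (5.5 − 1.9).
1.2 = 3.6 α, so α = 0.33333.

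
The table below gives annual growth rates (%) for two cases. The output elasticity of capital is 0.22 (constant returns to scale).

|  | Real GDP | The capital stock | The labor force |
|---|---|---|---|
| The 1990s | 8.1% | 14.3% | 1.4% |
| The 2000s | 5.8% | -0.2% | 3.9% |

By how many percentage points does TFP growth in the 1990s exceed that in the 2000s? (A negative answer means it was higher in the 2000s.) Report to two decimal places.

1.06 percentage points

Labor's share = 1 − 0.22 = 0.78.
The 1990s: TFP = 8.1 − 3.146 − 1.092 = 3.862%.
The 2000s: TFP = 5.8 + 0.044 − 3.042 = 2.802%.
Difference = 3.862 − (2.802) = 1.06 pp.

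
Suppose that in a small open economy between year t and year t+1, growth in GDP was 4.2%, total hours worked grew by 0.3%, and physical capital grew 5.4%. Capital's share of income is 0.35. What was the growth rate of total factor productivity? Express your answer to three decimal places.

2.115%

Labor's share = 1 − 0.35 = 0.65.
Physical capital: 0.35 × 5.4 = 1.89 pp.
Total hours worked: 0.65 × 0.3 = 0.195 pp.
TFP growth = 4.2 − 2.085 = 2.115%.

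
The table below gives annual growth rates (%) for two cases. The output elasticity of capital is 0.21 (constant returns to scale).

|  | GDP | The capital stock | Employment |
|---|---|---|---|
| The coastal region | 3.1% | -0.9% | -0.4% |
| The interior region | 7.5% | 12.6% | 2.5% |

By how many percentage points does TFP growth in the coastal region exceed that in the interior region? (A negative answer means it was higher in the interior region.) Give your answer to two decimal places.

Labor's share = 1 − 0.21 = 0.79.
The coastal region: TFP = 3.1 + 0.189 + 0.316 = 3.605%.
The interior region: TFP = 7.5 − 2.646 − 1.975 = 2.879%.
Difference = 3.605 − (2.879) = 0.726 pp.

0.73 percentage points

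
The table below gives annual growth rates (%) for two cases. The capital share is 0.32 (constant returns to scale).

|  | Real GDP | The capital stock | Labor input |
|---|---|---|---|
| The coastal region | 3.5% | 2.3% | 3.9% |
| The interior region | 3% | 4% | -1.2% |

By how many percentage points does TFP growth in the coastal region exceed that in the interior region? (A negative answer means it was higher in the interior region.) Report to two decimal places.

-2.42 percentage points

Labor's share = 1 − 0.32 = 0.68.
The coastal region: TFP = 3.5 − 0.736 − 2.652 = 0.112%.
The interior region: TFP = 3 − 1.28 + 0.816 = 2.536%.
Difference = 0.112 − (2.536) = -2.424 pp.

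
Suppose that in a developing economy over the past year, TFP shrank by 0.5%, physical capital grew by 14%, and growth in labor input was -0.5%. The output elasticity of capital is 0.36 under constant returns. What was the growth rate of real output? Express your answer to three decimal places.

Labor's share = 1 − 0.36 = 0.64.
Physical capital: 0.36 × 14 = 5.04 pp.
Labor input: 0.64 × (-0.5) = -0.32 pp.
Output growth = -0.5 + 4.72 = 4.22%.

Real output grew 4.220%.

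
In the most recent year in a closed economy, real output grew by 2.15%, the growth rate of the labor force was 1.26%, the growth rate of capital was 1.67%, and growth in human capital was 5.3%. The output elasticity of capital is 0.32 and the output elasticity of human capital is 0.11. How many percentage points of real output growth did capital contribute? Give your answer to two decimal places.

Contribution = share × growth = 0.32 × 1.67 = 0.5344 pp.

0.53 percentage points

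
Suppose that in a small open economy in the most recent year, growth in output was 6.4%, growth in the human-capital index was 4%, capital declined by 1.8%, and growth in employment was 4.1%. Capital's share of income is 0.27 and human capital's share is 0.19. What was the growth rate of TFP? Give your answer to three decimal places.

TFP grew 3.912%.

Labor's share = 1 − 0.27 − 0.19 = 0.54.
Capital: 0.27 × (-1.8) = -0.486 pp.
The human-capital index: 0.19 × 4 = 0.76 pp.
Employment: 0.54 × 4.1 = 2.214 pp.
TFP growth = 6.4 − 2.488 = 3.912%.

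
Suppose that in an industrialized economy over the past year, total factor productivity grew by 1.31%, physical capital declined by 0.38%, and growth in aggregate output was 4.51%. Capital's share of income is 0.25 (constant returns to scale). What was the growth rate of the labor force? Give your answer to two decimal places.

Labor's share = 1 − 0.25 = 0.75.
gY = gA + 0.25×(-0.38) + 0.75×g.
0.75×g = 4.51 − 1.31 + 0.095 = 3.295.
g = 3.295 / 0.75 = 4.3933%.

4.39%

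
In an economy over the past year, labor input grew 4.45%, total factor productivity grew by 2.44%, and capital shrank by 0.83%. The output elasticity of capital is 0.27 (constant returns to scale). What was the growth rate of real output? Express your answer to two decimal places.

Labor's share = 1 − 0.27 = 0.73.
Capital: 0.27 × (-0.83) = -0.2241 pp.
Labor input: 0.73 × 4.45 = 3.2485 pp.
Output growth = 2.44 + 3.0244 = 5.4644%.

5.46%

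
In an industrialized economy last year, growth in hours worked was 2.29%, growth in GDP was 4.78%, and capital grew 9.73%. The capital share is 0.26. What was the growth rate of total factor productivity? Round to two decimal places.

Total factor productivity growth was 0.56%.

Labor's share = 1 − 0.26 = 0.74.
Capital: 0.26 × 9.73 = 2.5298 pp.
Hours worked: 0.74 × 2.29 = 1.6946 pp.
TFP growth = 4.78 − 4.2244 = 0.5556%.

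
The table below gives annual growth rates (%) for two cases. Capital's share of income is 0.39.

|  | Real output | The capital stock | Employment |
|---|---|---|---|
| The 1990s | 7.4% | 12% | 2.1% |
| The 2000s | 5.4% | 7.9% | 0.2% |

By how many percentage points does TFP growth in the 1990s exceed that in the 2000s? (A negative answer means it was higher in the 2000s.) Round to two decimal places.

-0.76 percentage points

Labor's share = 1 − 0.39 = 0.61.
The 1990s: TFP = 7.4 − 4.68 − 1.281 = 1.439%.
The 2000s: TFP = 5.4 − 3.081 − 0.122 = 2.197%.
Difference = 1.439 − (2.197) = -0.758 pp.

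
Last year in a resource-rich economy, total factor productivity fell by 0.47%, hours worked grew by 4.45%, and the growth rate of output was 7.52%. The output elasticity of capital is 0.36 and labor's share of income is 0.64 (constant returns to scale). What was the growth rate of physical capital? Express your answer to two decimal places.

14.28%

Labor's share = 1 − 0.36 = 0.64.
gY = gA + 0.64×4.45 + 0.36×g.
0.36×g = 7.52 + 0.47 − 2.848 = 5.142.
g = 5.142 / 0.36 = 14.2833%.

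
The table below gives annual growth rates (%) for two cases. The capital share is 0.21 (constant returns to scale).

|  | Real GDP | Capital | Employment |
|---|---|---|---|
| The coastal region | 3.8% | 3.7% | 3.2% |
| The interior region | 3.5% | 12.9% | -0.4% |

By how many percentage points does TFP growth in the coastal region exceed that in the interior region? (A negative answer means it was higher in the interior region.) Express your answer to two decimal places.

-0.61 percentage points

Labor's share = 1 − 0.21 = 0.79.
The coastal region: TFP = 3.8 − 0.777 − 2.528 = 0.495%.
The interior region: TFP = 3.5 − 2.709 + 0.316 = 1.107%.
Difference = 0.495 − (1.107) = -0.612 pp.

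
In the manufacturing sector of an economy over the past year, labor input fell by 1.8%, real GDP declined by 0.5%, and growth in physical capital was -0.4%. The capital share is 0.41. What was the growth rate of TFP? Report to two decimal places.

0.73%

Labor's share = 1 − 0.41 = 0.59.
Physical capital: 0.41 × (-0.4) = -0.164 pp.
Labor input: 0.59 × (-1.8) = -1.062 pp.
TFP growth = -0.5 + 1.226 = 0.726%.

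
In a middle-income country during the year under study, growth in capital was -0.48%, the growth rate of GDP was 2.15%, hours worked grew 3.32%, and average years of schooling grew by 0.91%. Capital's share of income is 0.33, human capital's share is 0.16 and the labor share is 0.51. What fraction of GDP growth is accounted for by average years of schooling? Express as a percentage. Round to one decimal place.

6.8%

Average years of schooling contributed 0.16 × 0.91 = 0.1456 pp.
Share of growth = 0.1456 / 2.15 × 100 = 6.772%.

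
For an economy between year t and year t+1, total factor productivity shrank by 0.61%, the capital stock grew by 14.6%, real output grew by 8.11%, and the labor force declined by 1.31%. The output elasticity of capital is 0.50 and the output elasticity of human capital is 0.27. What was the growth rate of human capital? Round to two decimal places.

Labor's share = 1 − 0.5 − 0.27 = 0.23.
gY = gA + 0.5×14.6 + 0.23×(-1.31) + 0.27×g.
0.27×g = 8.11 + 0.61 − 6.9987 = 1.7213.
g = 1.7213 / 0.27 = 6.3752%.

6.38%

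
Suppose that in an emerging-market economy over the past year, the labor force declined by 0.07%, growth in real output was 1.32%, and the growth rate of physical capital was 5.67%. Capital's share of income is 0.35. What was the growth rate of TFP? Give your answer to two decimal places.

Labor's share = 1 − 0.35 = 0.65.
Physical capital: 0.35 × 5.67 = 1.9845 pp.
The labor force: 0.65 × (-0.07) = -0.0455 pp.
TFP growth = 1.32 − 1.939 = -0.619%.

-0.62%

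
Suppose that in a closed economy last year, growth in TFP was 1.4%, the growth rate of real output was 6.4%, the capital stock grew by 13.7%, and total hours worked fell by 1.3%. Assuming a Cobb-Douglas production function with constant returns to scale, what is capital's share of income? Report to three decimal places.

gY = gA + α·gK + (1−α)·gL, so gY − gA − gL = α(gK − gL).
6.4 − 1.4 + 1.3 = α × (13.7 − (-1.3)).
6.3 = 15 α, so α = 0.42.

0.420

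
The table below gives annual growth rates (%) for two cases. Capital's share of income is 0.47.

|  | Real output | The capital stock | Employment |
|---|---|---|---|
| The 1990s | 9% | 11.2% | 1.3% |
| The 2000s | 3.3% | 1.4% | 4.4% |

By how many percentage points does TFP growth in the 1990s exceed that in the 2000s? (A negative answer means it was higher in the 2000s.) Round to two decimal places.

2.74 percentage points

Labor's share = 1 − 0.47 = 0.53.
The 1990s: TFP = 9 − 5.264 − 0.689 = 3.047%.
The 2000s: TFP = 3.3 − 0.658 − 2.332 = 0.31%.
Difference = 3.047 − (0.31) = 2.737 pp.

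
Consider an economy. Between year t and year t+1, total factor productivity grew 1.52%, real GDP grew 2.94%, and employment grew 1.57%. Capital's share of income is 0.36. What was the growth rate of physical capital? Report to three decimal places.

1.153%

Labor's share = 1 − 0.36 = 0.64.
gY = gA + 0.64×1.57 + 0.36×g.
0.36×g = 2.94 − 1.52 − 1.0048 = 0.4152.
g = 0.4152 / 0.36 = 1.15333%.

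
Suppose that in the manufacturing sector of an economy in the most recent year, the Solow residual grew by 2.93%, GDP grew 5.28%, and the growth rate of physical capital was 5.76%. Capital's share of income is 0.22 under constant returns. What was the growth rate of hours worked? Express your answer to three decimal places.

Hours worked growth was 1.388%.

Labor's share = 1 − 0.22 = 0.78.
gY = gA + 0.22×5.76 + 0.78×g.
0.78×g = 5.28 − 2.93 − 1.2672 = 1.0828.
g = 1.0828 / 0.78 = 1.38821%.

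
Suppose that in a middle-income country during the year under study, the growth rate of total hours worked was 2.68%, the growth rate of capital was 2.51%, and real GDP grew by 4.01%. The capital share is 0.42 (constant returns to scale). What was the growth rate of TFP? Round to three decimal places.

1.401%

Labor's share = 1 − 0.42 = 0.58.
Capital: 0.42 × 2.51 = 1.0542 pp.
Total hours worked: 0.58 × 2.68 = 1.5544 pp.
TFP growth = 4.01 − 2.6086 = 1.4014%.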